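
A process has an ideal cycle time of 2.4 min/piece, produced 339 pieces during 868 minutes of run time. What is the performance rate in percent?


Formula: Performance = (Ideal CT * Total Count) / Run Time * 100
Ideal output time = 2.4 * 339 = 813.6 min
Performance = 813.6 / 868 * 100 = 93.7%

93.7%


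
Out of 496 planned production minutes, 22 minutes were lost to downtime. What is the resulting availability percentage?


Formula: Availability = (Planned Time - Downtime) / Planned Time * 100
Uptime = 496 - 22 = 474 min
Availability = 474 / 496 * 100 = 95.6%

95.6%


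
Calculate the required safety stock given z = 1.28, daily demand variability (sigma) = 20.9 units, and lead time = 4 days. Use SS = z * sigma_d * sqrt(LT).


Formula: SS = z * sigma_d * sqrt(LT)
sqrt(LT) = sqrt(4) = 2.0
SS = 1.28 * 20.9 * 2.0
SS = 53.5 units

53.5 units


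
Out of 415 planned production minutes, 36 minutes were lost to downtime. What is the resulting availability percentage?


Formula: Availability = (Planned Time - Downtime) / Planned Time * 100
Uptime = 415 - 36 = 379 min
Availability = 379 / 415 * 100 = 91.3%

91.3%


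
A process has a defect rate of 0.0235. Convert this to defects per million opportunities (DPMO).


DPMO = defect_rate * 1000000 = 0.0235 * 1000000

23500


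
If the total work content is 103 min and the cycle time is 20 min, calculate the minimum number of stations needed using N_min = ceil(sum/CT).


Formula: N_min = ceil(Sum of Task Times / Cycle Time)
N_min = ceil(103 min / 20 min) = ceil(5.15)
N_min = 6 stations

6


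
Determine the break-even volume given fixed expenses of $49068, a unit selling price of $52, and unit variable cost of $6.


Formula: BEQ = Fixed Costs / (Price - Variable Cost)
Contribution margin = $52 - $6 = $46/unit
BEQ = ceil($49068 / $46/unit) = ceil(1066.7) = 1067 units

1067 units


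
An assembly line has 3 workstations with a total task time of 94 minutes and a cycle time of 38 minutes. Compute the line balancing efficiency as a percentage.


Formula: Efficiency = Sum of Task Times / (N_stations * CT) * 100
Total station capacity = 3 stations * 38 min = 114 min
Efficiency = 94 / 114 * 100 = 82.5%

82.5%


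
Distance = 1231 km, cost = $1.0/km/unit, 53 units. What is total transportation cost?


TC = dist * cost * units = 1231 * 1.0 * 53 = $65243.00

$65243.00


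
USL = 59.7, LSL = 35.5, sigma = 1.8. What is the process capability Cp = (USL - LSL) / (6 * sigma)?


Cp = (59.7 - 35.5) / (6 * 1.8)

2.24


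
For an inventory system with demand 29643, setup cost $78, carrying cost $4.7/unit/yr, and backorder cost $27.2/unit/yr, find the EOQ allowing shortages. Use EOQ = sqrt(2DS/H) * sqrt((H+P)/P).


Formula: EOQ* = sqrt(2DS/H) * sqrt((H+P)/P)
Base EOQ = sqrt(2*29643*78/4.7) = 991.91 units
Correction = sqrt((4.7+27.2)/27.2) = 1.08296
EOQ* = 991.91 * 1.08296 = 1074.2 units

1074.2 units


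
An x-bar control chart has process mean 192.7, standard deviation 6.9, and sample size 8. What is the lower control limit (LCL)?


LCL = 192.7 - 3 * 6.9 / sqrt(8)

185.38


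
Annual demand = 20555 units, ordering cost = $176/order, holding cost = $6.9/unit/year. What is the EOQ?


Formula: EOQ = sqrt(2 * D * S / H)
Numerator: 2 * 20555 * 176 = 7235360
2DS/H = 7235360 / 6.9 = 1048602.9
EOQ = sqrt(1048602.9) = 1024.0 units

1024.0 units


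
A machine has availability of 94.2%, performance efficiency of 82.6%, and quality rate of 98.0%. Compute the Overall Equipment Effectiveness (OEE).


Formula: OEE = Availability * Performance * Quality / 10000
A * P = 94.2% * 82.6% / 100 = 77.81%
OEE = 77.81% * 98.0% / 100 = 76.3%

76.3%


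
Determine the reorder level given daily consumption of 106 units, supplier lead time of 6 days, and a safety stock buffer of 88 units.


Formula: ROP = (Daily Demand * Lead Time) + Safety Stock
Demand during lead time = 106 * 6 = 636 units
ROP = 636 + 88 = 724 units

724 units


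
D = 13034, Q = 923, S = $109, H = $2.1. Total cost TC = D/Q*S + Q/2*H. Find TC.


TC = 13034/923 * 109 + 923/2 * 2.1

$2508.38


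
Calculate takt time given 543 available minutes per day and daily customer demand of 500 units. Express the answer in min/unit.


Formula: Takt Time = Available Production Time / Customer Demand
Takt = 543 min/day / 500 units/day
Takt = 1.09 min/unit

1.09 min/unit


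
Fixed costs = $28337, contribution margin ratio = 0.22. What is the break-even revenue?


Formula: BER = Fixed Costs / Contribution Margin Ratio
BER = $28337 / 0.22
BER = $128804.55 (to the nearest cent)

$128804.55


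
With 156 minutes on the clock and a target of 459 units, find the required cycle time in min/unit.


Formula: CT = Available Time / Number of Units
CT = 156 min / 459 units
CT = 0.34 min/unit

0.34 min/unit


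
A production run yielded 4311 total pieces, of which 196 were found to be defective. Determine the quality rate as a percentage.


Formula: Quality Rate = Good Pieces / Total Pieces * 100
Good pieces = 4311 - 196 = 4115
QR = 4115 / 4311 * 100 = 95.5%

95.5%


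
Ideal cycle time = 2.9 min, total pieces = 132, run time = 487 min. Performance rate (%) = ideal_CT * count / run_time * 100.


Formula: Performance = (Ideal CT * Total Count) / Run Time * 100
Ideal output time = 2.9 * 132 = 382.8 min
Performance = 382.8 / 487 * 100 = 78.6%

78.6%


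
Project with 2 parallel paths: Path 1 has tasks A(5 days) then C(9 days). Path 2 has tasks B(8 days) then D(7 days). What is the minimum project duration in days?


Path 1 = 5 + 9 = 14 days
Path 2 = 8 + 7 = 15 days
Duration = max(14, 15) = 15 days

15 days


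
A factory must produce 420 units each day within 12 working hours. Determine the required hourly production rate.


Formula: Production Rate = Daily Demand / Available Hours
Rate = 420 units/day / 12 hours/day
Rate = 35.0 units/hour

35.0 units/hour


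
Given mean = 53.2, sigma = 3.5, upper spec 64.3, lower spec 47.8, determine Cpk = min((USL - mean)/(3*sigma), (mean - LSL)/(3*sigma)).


Cpu = (64.3 - 53.2) / (3 * 3.5) = 1.06
Cpl = (53.2 - 47.8) / (3 * 3.5) = 0.51
Cpk = min(1.06, 0.51) = 0.51

0.51


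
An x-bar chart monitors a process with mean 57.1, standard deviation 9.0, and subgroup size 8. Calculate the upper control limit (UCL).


UCL = 57.1 + 3 * 9.0 / sqrt(8)

66.65


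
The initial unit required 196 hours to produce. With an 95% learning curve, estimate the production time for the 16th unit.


Formula: T_n = T_1 * (learning_rate)^(log2(n)) where learning_rate = rate/100
Doublings = log2(16) = 4
T_n = 196 * 0.95^4
T_n = 196 * 0.8145 = 159.6 hours

159.6 hours


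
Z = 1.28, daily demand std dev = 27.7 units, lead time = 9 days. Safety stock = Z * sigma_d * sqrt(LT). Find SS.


Formula: SS = z * sigma_d * sqrt(LT)
sqrt(LT) = sqrt(9) = 3.0
SS = 1.28 * 27.7 * 3.0
SS = 106.4 units

106.4 units


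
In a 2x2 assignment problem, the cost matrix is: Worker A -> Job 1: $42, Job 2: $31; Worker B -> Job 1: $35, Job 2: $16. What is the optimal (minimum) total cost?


Option 1: A->1 + B->2 = $42 + $16 = $58
Option 2: A->2 + B->1 = $31 + $35 = $66
Min cost = min($58, $66) = $58

$58


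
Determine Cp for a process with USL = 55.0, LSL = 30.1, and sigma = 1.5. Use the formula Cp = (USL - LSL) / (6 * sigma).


Cp = (55.0 - 30.1) / (6 * 1.5)

2.77


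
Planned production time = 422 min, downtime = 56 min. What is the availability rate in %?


Formula: Availability = (Planned Time - Downtime) / Planned Time * 100
Uptime = 422 - 56 = 366 min
Availability = 366 / 422 * 100 = 86.7%

86.7%


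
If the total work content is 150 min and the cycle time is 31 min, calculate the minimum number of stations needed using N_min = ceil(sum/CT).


Formula: N_min = ceil(Sum of Task Times / Cycle Time)
N_min = ceil(150 min / 31 min) = ceil(4.8387)
N_min = 5 stations

5


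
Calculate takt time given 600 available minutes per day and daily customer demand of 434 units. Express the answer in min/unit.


Formula: Takt Time = Available Production Time / Customer Demand
Takt = 600 min/day / 434 units/day
Takt = 1.38 min/unit

1.38 min/unit


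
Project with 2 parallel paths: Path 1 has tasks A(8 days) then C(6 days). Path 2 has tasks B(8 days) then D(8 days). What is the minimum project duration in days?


Path 1 = 8 + 6 = 14 days
Path 2 = 8 + 8 = 16 days
Duration = max(14, 16) = 16 days

16 days


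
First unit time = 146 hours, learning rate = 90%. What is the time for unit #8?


Formula: T_n = T_1 * (learning_rate)^(log2(n)) where learning_rate = rate/100
Doublings = log2(8) = 3
T_n = 146 * 0.9^3
T_n = 146 * 0.729 = 106.4 hours

106.4 hours


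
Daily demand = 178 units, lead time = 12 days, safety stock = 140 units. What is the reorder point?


Formula: ROP = (Daily Demand * Lead Time) + Safety Stock
Demand during lead time = 178 * 12 = 2136 units
ROP = 2136 + 140 = 2276 units

2276 units


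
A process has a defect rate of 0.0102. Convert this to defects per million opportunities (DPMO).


DPMO = defect_rate * 1000000 = 0.0102 * 1000000

10200


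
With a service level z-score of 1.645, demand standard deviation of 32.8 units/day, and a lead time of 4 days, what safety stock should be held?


Formula: SS = z * sigma_d * sqrt(LT)
sqrt(LT) = sqrt(4) = 2.0
SS = 1.645 * 32.8 * 2.0
SS = 107.9 units

107.9 units


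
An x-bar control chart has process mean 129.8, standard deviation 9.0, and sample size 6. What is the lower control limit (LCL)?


LCL = 129.8 - 3 * 9.0 / sqrt(6)

118.78


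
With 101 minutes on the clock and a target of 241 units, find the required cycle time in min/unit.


Formula: CT = Available Time / Number of Units
CT = 101 min / 241 units
CT = 0.42 min/unit

0.42 min/unit


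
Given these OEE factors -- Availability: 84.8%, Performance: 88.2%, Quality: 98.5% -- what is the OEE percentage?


Formula: OEE = Availability * Performance * Quality / 10000
A * P = 84.8% * 88.2% / 100 = 74.79%
OEE = 74.79% * 98.5% / 100 = 73.7%

73.7%


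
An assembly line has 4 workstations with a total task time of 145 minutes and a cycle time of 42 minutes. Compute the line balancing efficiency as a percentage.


Formula: Efficiency = Sum of Task Times / (N_stations * CT) * 100
Total station capacity = 4 stations * 42 min = 168 min
Efficiency = 145 / 168 * 100 = 86.3%

86.3%


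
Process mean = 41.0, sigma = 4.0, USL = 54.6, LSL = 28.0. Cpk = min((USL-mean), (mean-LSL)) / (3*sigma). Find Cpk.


Cpu = (54.6 - 41.0) / (3 * 4.0) = 1.13
Cpl = (41.0 - 28.0) / (3 * 4.0) = 1.08
Cpk = min(1.13, 1.08) = 1.08

1.08


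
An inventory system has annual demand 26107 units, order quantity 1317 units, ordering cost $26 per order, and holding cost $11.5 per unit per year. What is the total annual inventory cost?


TC = 26107/1317 * 26 + 1317/2 * 11.5

$8088.15


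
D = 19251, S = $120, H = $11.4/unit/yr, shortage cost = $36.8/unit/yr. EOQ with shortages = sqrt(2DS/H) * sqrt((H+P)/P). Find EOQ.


Formula: EOQ* = sqrt(2DS/H) * sqrt((H+P)/P)
Base EOQ = sqrt(2*19251*120/11.4) = 636.62 units
Correction = sqrt((11.4+36.8)/36.8) = 1.14446
EOQ* = 636.62 * 1.14446 = 728.6 units

728.6 units


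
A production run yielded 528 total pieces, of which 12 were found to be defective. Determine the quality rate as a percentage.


Formula: Quality Rate = Good Pieces / Total Pieces * 100
Good pieces = 528 - 12 = 516
QR = 516 / 528 * 100 = 97.7%

97.7%


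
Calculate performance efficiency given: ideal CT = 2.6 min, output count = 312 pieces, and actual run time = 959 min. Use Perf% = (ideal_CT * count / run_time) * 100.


Formula: Performance = (Ideal CT * Total Count) / Run Time * 100
Ideal output time = 2.6 * 312 = 811.2 min
Performance = 811.2 / 959 * 100 = 84.6%

84.6%


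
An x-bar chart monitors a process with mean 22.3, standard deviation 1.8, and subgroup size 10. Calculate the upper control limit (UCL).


UCL = 22.3 + 3 * 1.8 / sqrt(10)

24.01


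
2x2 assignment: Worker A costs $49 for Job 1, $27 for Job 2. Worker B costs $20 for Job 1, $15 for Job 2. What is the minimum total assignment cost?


Option 1: A->1 + B->2 = $49 + $15 = $64
Option 2: A->2 + B->1 = $27 + $20 = $47
Min cost = min($64, $47) = $47

$47


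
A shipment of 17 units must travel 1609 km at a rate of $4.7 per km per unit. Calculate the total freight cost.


TC = dist * cost * units = 1609 * 4.7 * 17 = $128559.10

$128559.10


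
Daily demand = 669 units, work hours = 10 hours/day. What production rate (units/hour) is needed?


Formula: Production Rate = Daily Demand / Available Hours
Rate = 669 units/day / 10 hours/day
Rate = 66.9 units/hour

66.9 units/hour


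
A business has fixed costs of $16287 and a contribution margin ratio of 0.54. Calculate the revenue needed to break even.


Formula: BER = Fixed Costs / Contribution Margin Ratio
BER = $16287 / 0.54
BER = $30161.11 (to the nearest cent)

$30161.11


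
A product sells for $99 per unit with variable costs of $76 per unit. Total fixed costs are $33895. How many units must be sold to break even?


Formula: BEQ = Fixed Costs / (Price - Variable Cost)
Contribution margin = $99 - $76 = $23/unit
BEQ = ceil($33895 / $23/unit) = ceil(1473.7) = 1474 units

1474 units


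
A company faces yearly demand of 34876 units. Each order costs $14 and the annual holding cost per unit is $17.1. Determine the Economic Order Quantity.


Formula: EOQ = sqrt(2 * D * S / H)
Numerator: 2 * 34876 * 14 = 976528
2DS/H = 976528 / 17.1 = 57106.9
EOQ = sqrt(57106.9) = 239.0 units

239.0 units


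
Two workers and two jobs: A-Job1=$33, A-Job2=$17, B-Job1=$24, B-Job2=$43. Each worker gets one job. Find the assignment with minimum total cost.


Option 1: A->1 + B->2 = $33 + $43 = $76
Option 2: A->2 + B->1 = $17 + $24 = $41
Min cost = min($76, $41) = $41

$41


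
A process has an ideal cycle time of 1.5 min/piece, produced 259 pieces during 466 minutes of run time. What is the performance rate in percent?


Formula: Performance = (Ideal CT * Total Count) / Run Time * 100
Ideal output time = 1.5 * 259 = 388.5 min
Performance = 388.5 / 466 * 100 = 83.4%

83.4%


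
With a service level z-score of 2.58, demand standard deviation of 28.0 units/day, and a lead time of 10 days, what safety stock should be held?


Formula: SS = z * sigma_d * sqrt(LT)
sqrt(LT) = sqrt(10) = 3.1623
SS = 2.58 * 28.0 * 3.1623
SS = 228.4 units

228.4 units


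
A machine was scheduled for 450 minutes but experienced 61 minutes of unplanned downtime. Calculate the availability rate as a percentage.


Formula: Availability = (Planned Time - Downtime) / Planned Time * 100
Uptime = 450 - 61 = 389 min
Availability = 389 / 450 * 100 = 86.4%

86.4%


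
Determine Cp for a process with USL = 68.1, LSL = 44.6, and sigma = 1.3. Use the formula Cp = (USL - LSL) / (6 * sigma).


Cp = (68.1 - 44.6) / (6 * 1.3)

3.01


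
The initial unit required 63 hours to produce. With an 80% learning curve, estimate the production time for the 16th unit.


Formula: T_n = T_1 * (learning_rate)^(log2(n)) where learning_rate = rate/100
Doublings = log2(16) = 4
T_n = 63 * 0.8^4
T_n = 63 * 0.4096 = 25.8 hours

25.8 hours


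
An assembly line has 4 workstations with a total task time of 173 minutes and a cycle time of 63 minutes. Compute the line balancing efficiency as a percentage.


Formula: Efficiency = Sum of Task Times / (N_stations * CT) * 100
Total station capacity = 4 stations * 63 min = 252 min
Efficiency = 173 / 252 * 100 = 68.7%

68.7%


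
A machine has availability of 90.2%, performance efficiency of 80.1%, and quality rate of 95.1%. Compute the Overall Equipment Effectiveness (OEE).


Formula: OEE = Availability * Performance * Quality / 10000
A * P = 90.2% * 80.1% / 100 = 72.25%
OEE = 72.25% * 95.1% / 100 = 68.7%

68.7%


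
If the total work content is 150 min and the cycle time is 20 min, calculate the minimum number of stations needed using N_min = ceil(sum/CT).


Formula: N_min = ceil(Sum of Task Times / Cycle Time)
N_min = ceil(150 min / 20 min) = ceil(7.5)
N_min = 8 stations

8


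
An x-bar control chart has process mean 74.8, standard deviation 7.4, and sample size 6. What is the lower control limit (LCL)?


LCL = 74.8 - 3 * 7.4 / sqrt(6)

65.74


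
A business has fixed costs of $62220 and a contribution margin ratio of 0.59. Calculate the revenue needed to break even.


Formula: BER = Fixed Costs / Contribution Margin Ratio
BER = $62220 / 0.59
BER = $105457.63 (to the nearest cent)

$105457.63


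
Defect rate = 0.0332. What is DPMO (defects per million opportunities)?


DPMO = defect_rate * 1000000 = 0.0332 * 1000000

33200


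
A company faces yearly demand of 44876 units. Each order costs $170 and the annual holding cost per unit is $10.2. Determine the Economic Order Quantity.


Formula: EOQ = sqrt(2 * D * S / H)
Numerator: 2 * 44876 * 170 = 15257840
2DS/H = 15257840 / 10.2 = 1495866.7
EOQ = sqrt(1495866.7) = 1223.1 units

1223.1 units


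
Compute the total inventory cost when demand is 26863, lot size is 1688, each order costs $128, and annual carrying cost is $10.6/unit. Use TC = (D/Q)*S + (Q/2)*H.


TC = 26863/1688 * 128 + 1688/2 * 10.6

$10983.40


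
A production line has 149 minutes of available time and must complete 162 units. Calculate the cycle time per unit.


Formula: CT = Available Time / Number of Units
CT = 149 min / 162 units
CT = 0.92 min/unit

0.92 min/unit


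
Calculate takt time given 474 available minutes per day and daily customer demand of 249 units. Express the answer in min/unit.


Formula: Takt Time = Available Production Time / Customer Demand
Takt = 474 min/day / 249 units/day
Takt = 1.9 min/unit

1.9 min/unit


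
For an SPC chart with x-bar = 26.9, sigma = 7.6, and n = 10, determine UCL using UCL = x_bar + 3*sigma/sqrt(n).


UCL = 26.9 + 3 * 7.6 / sqrt(10)

34.11


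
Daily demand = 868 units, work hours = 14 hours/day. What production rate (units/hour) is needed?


Formula: Production Rate = Daily Demand / Available Hours
Rate = 868 units/day / 14 hours/day
Rate = 62.0 units/hour

62.0 units/hour


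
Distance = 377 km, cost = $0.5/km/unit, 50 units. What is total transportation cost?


TC = dist * cost * units = 377 * 0.5 * 50 = $9425.00

$9425.00


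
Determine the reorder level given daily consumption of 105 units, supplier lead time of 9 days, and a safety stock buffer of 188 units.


Formula: ROP = (Daily Demand * Lead Time) + Safety Stock
Demand during lead time = 105 * 9 = 945 units
ROP = 945 + 188 = 1133 units

1133 units


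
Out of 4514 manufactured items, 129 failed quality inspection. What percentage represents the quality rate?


Formula: Quality Rate = Good Pieces / Total Pieces * 100
Good pieces = 4514 - 129 = 4385
QR = 4385 / 4514 * 100 = 97.1%

97.1%


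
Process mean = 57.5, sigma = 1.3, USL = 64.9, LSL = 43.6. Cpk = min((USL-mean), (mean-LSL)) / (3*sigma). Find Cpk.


Cpu = (64.9 - 57.5) / (3 * 1.3) = 1.9
Cpl = (57.5 - 43.6) / (3 * 1.3) = 3.56
Cpk = min(1.9, 3.56) = 1.9

1.9


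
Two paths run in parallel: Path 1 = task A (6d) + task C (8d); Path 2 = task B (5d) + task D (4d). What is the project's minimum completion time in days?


Path 1 = 6 + 8 = 14 days
Path 2 = 5 + 4 = 9 days
Duration = max(14, 9) = 14 days

14 days


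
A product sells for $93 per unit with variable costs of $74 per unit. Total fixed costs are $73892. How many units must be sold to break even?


Formula: BEQ = Fixed Costs / (Price - Variable Cost)
Contribution margin = $93 - $74 = $19/unit
BEQ = ceil($73892 / $19/unit) = ceil(3889.05) = 3890 units

3890 units


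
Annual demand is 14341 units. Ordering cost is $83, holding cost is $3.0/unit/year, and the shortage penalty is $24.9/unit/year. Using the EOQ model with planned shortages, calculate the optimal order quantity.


Formula: EOQ* = sqrt(2DS/H) * sqrt((H+P)/P)
Base EOQ = sqrt(2*14341*83/3.0) = 890.81 units
Correction = sqrt((3.0+24.9)/24.9) = 1.05853
EOQ* = 890.81 * 1.05853 = 942.9 units

942.9 units


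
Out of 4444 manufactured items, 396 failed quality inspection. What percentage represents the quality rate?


Formula: Quality Rate = Good Pieces / Total Pieces * 100
Good pieces = 4444 - 396 = 4048
QR = 4048 / 4444 * 100 = 91.1%

91.1%


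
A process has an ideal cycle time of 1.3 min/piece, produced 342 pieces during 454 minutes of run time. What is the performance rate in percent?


Formula: Performance = (Ideal CT * Total Count) / Run Time * 100
Ideal output time = 1.3 * 342 = 444.6 min
Performance = 444.6 / 454 * 100 = 97.9%

97.9%


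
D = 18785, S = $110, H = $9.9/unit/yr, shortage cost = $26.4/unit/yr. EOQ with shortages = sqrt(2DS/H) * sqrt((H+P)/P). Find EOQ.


Formula: EOQ* = sqrt(2DS/H) * sqrt((H+P)/P)
Base EOQ = sqrt(2*18785*110/9.9) = 646.1 units
Correction = sqrt((9.9+26.4)/26.4) = 1.1726
EOQ* = 646.1 * 1.1726 = 757.6 units

757.6 units


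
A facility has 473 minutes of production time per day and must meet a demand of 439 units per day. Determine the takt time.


Formula: Takt Time = Available Production Time / Customer Demand
Takt = 473 min/day / 439 units/day
Takt = 1.08 min/unit

1.08 min/unit


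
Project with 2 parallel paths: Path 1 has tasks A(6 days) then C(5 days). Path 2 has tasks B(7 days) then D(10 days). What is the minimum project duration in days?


Path 1 = 6 + 5 = 11 days
Path 2 = 7 + 10 = 17 days
Duration = max(11, 17) = 17 days

17 days


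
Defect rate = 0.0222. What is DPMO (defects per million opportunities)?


DPMO = defect_rate * 1000000 = 0.0222 * 1000000

22200


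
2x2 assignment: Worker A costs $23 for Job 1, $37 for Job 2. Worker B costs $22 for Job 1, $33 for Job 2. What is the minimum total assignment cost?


Option 1: A->1 + B->2 = $23 + $33 = $56
Option 2: A->2 + B->1 = $37 + $22 = $59
Min cost = min($56, $59) = $56

$56


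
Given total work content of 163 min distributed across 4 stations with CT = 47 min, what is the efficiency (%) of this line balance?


Formula: Efficiency = Sum of Task Times / (N_stations * CT) * 100
Total station capacity = 4 stations * 47 min = 188 min
Efficiency = 163 / 188 * 100 = 86.7%

86.7%


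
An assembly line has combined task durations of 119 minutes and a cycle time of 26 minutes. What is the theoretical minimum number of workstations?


Formula: N_min = ceil(Sum of Task Times / Cycle Time)
N_min = ceil(119 min / 26 min) = ceil(4.5769)
N_min = 5 stations

5


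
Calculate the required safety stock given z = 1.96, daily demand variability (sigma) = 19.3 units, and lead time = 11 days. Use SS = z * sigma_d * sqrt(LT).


Formula: SS = z * sigma_d * sqrt(LT)
sqrt(LT) = sqrt(11) = 3.3166
SS = 1.96 * 19.3 * 3.3166
SS = 125.5 units

125.5 units


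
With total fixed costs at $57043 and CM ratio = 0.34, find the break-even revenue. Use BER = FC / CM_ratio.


Formula: BER = Fixed Costs / Contribution Margin Ratio
BER = $57043 / 0.34
BER = $167773.53 (to the nearest cent)

$167773.53


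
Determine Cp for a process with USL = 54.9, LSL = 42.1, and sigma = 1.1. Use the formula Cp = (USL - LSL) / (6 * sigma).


Cp = (54.9 - 42.1) / (6 * 1.1)

1.94


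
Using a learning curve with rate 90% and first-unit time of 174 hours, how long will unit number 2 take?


Formula: T_n = T_1 * (learning_rate)^(log2(n)) where learning_rate = rate/100
Doublings = log2(2) = 1
T_n = 174 * 0.9^1
T_n = 174 * 0.9 = 156.6 hours

156.6 hours


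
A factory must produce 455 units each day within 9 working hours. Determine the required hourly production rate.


Formula: Production Rate = Daily Demand / Available Hours
Rate = 455 units/day / 9 hours/day
Rate = 50.6 units/hour

50.6 units/hour


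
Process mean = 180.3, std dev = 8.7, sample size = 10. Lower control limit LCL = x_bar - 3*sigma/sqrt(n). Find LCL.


LCL = 180.3 - 3 * 8.7 / sqrt(10)

172.05


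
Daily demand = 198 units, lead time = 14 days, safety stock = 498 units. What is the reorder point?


Formula: ROP = (Daily Demand * Lead Time) + Safety Stock
Demand during lead time = 198 * 14 = 2772 units
ROP = 2772 + 498 = 3270 units

3270 units


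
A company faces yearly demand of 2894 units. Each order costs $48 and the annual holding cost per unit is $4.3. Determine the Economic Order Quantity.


Formula: EOQ = sqrt(2 * D * S / H)
Numerator: 2 * 2894 * 48 = 277824
2DS/H = 277824 / 4.3 = 64610.2
EOQ = sqrt(64610.2) = 254.2 units

254.2 units


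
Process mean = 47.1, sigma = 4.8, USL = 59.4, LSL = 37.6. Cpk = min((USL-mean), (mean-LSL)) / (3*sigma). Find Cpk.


Cpu = (59.4 - 47.1) / (3 * 4.8) = 0.85
Cpl = (47.1 - 37.6) / (3 * 4.8) = 0.66
Cpk = min(0.85, 0.66) = 0.66

0.66


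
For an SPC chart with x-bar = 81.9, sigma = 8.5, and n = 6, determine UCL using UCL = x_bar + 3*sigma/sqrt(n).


UCL = 81.9 + 3 * 8.5 / sqrt(6)

92.31


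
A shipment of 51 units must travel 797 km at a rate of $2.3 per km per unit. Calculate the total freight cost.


TC = dist * cost * units = 797 * 2.3 * 51 = $93488.10

$93488.10


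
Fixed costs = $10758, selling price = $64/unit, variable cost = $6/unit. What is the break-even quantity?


Formula: BEQ = Fixed Costs / (Price - Variable Cost)
Contribution margin = $64 - $6 = $58/unit
BEQ = ceil($10758 / $58/unit) = ceil(185.48) = 186 units

186 units


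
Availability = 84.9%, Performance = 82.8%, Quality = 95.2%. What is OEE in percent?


Formula: OEE = Availability * Performance * Quality / 10000
A * P = 84.9% * 82.8% / 100 = 70.3%
OEE = 70.3% * 95.2% / 100 = 66.9%

66.9%


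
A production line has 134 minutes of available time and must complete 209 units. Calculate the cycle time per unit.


Formula: CT = Available Time / Number of Units
CT = 134 min / 209 units
CT = 0.64 min/unit

0.64 min/unit


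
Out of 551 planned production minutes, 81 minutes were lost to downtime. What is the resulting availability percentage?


Formula: Availability = (Planned Time - Downtime) / Planned Time * 100
Uptime = 551 - 81 = 470 min
Availability = 470 / 551 * 100 = 85.3%

85.3%


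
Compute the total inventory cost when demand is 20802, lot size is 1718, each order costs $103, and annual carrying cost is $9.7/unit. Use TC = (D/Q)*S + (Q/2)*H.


TC = 20802/1718 * 103 + 1718/2 * 9.7

$9579.45


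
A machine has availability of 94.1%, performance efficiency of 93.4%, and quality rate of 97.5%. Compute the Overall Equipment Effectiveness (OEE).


Formula: OEE = Availability * Performance * Quality / 10000
A * P = 94.1% * 93.4% / 100 = 87.89%
OEE = 87.89% * 97.5% / 100 = 85.7%

85.7%


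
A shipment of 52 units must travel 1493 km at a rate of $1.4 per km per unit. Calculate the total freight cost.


TC = dist * cost * units = 1493 * 1.4 * 52 = $108690.40

$108690.40


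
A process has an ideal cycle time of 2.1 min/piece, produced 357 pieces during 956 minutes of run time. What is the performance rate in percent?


Formula: Performance = (Ideal CT * Total Count) / Run Time * 100
Ideal output time = 2.1 * 357 = 749.7 min
Performance = 749.7 / 956 * 100 = 78.4%

78.4%


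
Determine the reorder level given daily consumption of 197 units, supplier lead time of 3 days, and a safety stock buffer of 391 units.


Formula: ROP = (Daily Demand * Lead Time) + Safety Stock
Demand during lead time = 197 * 3 = 591 units
ROP = 591 + 391 = 982 units

982 units


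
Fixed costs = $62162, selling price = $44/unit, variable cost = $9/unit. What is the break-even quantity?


Formula: BEQ = Fixed Costs / (Price - Variable Cost)
Contribution margin = $44 - $9 = $35/unit
BEQ = ceil($62162 / $35/unit) = ceil(1776.06) = 1777 units

1777 units


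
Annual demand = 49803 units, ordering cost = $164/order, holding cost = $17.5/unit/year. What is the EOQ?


Formula: EOQ = sqrt(2 * D * S / H)
Numerator: 2 * 49803 * 164 = 16335384
2DS/H = 16335384 / 17.5 = 933450.5
EOQ = sqrt(933450.5) = 966.2 units

966.2 units


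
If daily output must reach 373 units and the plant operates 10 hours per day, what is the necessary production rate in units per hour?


Formula: Production Rate = Daily Demand / Available Hours
Rate = 373 units/day / 10 hours/day
Rate = 37.3 units/hour

37.3 units/hour


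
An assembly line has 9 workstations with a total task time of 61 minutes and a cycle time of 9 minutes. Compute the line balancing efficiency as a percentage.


Formula: Efficiency = Sum of Task Times / (N_stations * CT) * 100
Total station capacity = 9 stations * 9 min = 81 min
Efficiency = 61 / 81 * 100 = 75.3%

75.3%


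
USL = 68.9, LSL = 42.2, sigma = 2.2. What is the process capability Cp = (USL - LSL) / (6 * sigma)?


Cp = (68.9 - 42.2) / (6 * 2.2)

2.02


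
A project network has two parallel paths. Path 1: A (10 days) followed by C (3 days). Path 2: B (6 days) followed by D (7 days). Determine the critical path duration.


Path 1 = 10 + 3 = 13 days
Path 2 = 6 + 7 = 13 days
Duration = max(13, 13) = 13 days

13 days


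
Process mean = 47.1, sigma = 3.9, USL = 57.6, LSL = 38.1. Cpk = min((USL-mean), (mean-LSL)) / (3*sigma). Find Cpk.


Cpu = (57.6 - 47.1) / (3 * 3.9) = 0.9
Cpl = (47.1 - 38.1) / (3 * 3.9) = 0.77
Cpk = min(0.9, 0.77) = 0.77

0.77


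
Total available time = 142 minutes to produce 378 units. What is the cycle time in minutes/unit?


Formula: CT = Available Time / Number of Units
CT = 142 min / 378 units
CT = 0.38 min/unit

0.38 min/unit


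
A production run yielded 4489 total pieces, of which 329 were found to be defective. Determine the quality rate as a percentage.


Formula: Quality Rate = Good Pieces / Total Pieces * 100
Good pieces = 4489 - 329 = 4160
QR = 4160 / 4489 * 100 = 92.7%

92.7%


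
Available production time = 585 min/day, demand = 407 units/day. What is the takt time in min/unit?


Formula: Takt Time = Available Production Time / Customer Demand
Takt = 585 min/day / 407 units/day
Takt = 1.44 min/unit

1.44 min/unit


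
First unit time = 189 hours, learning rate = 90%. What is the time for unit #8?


Formula: T_n = T_1 * (learning_rate)^(log2(n)) where learning_rate = rate/100
Doublings = log2(8) = 3
T_n = 189 * 0.9^3
T_n = 189 * 0.729 = 137.8 hours

137.8 hours


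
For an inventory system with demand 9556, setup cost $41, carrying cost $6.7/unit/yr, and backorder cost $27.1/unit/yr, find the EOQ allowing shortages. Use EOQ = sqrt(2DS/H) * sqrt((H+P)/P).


Formula: EOQ* = sqrt(2DS/H) * sqrt((H+P)/P)
Base EOQ = sqrt(2*9556*41/6.7) = 341.99 units
Correction = sqrt((6.7+27.1)/27.1) = 1.1168
EOQ* = 341.99 * 1.1168 = 381.9 units

381.9 units


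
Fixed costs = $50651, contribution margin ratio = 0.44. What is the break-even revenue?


Formula: BER = Fixed Costs / Contribution Margin Ratio
BER = $50651 / 0.44
BER = $115115.91 (to the nearest cent)

$115115.91


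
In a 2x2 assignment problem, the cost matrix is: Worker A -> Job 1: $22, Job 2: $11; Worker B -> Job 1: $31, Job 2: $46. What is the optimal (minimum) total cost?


Option 1: A->1 + B->2 = $22 + $46 = $68
Option 2: A->2 + B->1 = $11 + $31 = $42
Min cost = min($68, $42) = $42

$42


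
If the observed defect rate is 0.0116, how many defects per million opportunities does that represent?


DPMO = defect_rate * 1000000 = 0.0116 * 1000000

11600


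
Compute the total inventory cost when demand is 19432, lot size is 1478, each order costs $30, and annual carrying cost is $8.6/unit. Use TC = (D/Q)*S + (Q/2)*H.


TC = 19432/1478 * 30 + 1478/2 * 8.6

$6749.82


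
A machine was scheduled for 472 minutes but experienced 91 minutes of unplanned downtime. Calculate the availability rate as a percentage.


Formula: Availability = (Planned Time - Downtime) / Planned Time * 100
Uptime = 472 - 91 = 381 min
Availability = 381 / 472 * 100 = 80.7%

80.7%


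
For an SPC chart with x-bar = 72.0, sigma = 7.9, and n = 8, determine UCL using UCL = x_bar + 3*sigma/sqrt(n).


UCL = 72.0 + 3 * 7.9 / sqrt(8)

80.38


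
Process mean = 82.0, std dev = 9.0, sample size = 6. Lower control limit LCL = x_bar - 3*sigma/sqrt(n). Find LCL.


LCL = 82.0 - 3 * 9.0 / sqrt(6)

70.98


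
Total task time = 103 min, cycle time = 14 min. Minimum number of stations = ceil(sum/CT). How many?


Formula: N_min = ceil(Sum of Task Times / Cycle Time)
N_min = ceil(103 min / 14 min) = ceil(7.3571)
N_min = 8 stations

8


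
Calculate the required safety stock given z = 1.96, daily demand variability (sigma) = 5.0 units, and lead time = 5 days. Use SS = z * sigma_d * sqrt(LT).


Formula: SS = z * sigma_d * sqrt(LT)
sqrt(LT) = sqrt(5) = 2.2361
SS = 1.96 * 5.0 * 2.2361
SS = 21.9 units

21.9 units


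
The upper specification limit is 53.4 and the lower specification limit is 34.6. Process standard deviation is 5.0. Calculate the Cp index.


Cp = (53.4 - 34.6) / (6 * 5.0)

0.63


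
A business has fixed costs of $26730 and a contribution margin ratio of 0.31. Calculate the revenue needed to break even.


Formula: BER = Fixed Costs / Contribution Margin Ratio
BER = $26730 / 0.31
BER = $86225.81 (to the nearest cent)

$86225.81


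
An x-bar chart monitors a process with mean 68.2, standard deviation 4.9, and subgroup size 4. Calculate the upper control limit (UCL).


UCL = 68.2 + 3 * 4.9 / sqrt(4)

75.55


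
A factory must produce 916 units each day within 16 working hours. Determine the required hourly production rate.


Formula: Production Rate = Daily Demand / Available Hours
Rate = 916 units/day / 16 hours/day
Rate = 57.3 units/hour

57.3 units/hour


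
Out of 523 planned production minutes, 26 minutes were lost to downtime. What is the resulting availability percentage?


Formula: Availability = (Planned Time - Downtime) / Planned Time * 100
Uptime = 523 - 26 = 497 min
Availability = 497 / 523 * 100 = 95.0%

95.0%


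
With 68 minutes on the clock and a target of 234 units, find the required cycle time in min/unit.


Formula: CT = Available Time / Number of Units
CT = 68 min / 234 units
CT = 0.29 min/unit

0.29 min/unit


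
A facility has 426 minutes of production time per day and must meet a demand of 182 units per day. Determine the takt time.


Formula: Takt Time = Available Production Time / Customer Demand
Takt = 426 min/day / 182 units/day
Takt = 2.34 min/unit

2.34 min/unit


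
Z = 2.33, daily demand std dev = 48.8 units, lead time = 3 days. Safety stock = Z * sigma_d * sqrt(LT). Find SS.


Formula: SS = z * sigma_d * sqrt(LT)
sqrt(LT) = sqrt(3) = 1.7321
SS = 2.33 * 48.8 * 1.7321
SS = 196.9 units

196.9 units


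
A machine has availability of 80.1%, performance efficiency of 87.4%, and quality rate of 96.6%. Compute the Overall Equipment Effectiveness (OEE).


Formula: OEE = Availability * Performance * Quality / 10000
A * P = 80.1% * 87.4% / 100 = 70.01%
OEE = 70.01% * 96.6% / 100 = 67.6%

67.6%


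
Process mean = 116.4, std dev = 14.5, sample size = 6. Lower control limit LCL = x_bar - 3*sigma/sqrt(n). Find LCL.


LCL = 116.4 - 3 * 14.5 / sqrt(6)

98.64


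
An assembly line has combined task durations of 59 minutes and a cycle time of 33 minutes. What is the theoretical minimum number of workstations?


Formula: N_min = ceil(Sum of Task Times / Cycle Time)
N_min = ceil(59 min / 33 min) = ceil(1.7879)
N_min = 2 stations

2


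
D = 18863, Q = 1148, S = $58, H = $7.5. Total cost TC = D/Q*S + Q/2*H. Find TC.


TC = 18863/1148 * 58 + 1148/2 * 7.5

$5258.01


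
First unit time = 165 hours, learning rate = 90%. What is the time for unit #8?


Formula: T_n = T_1 * (learning_rate)^(log2(n)) where learning_rate = rate/100
Doublings = log2(8) = 3
T_n = 165 * 0.9^3
T_n = 165 * 0.729 = 120.3 hours

120.3 hours


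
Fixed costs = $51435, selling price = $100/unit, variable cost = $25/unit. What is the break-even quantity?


Formula: BEQ = Fixed Costs / (Price - Variable Cost)
Contribution margin = $100 - $25 = $75/unit
BEQ = ceil($51435 / $75/unit) = ceil(685.8) = 686 units

686 units


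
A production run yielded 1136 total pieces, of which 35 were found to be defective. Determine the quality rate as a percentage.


Formula: Quality Rate = Good Pieces / Total Pieces * 100
Good pieces = 1136 - 35 = 1101
QR = 1101 / 1136 * 100 = 96.9%

96.9%


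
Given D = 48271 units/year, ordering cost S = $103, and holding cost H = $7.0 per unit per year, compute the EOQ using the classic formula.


Formula: EOQ = sqrt(2 * D * S / H)
Numerator: 2 * 48271 * 103 = 9943826
2DS/H = 9943826 / 7.0 = 1420546.6
EOQ = sqrt(1420546.6) = 1191.9 units

1191.9 units


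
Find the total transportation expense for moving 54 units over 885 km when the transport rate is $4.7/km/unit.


TC = dist * cost * units = 885 * 4.7 * 54 = $224613.00

$224613.00


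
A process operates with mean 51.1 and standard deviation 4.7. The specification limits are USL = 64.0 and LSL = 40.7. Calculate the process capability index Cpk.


Cpu = (64.0 - 51.1) / (3 * 4.7) = 0.91
Cpl = (51.1 - 40.7) / (3 * 4.7) = 0.74
Cpk = min(0.91, 0.74) = 0.74

0.74


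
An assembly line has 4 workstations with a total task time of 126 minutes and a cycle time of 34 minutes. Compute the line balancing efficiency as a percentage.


Formula: Efficiency = Sum of Task Times / (N_stations * CT) * 100
Total station capacity = 4 stations * 34 min = 136 min
Efficiency = 126 / 136 * 100 = 92.6%

92.6%


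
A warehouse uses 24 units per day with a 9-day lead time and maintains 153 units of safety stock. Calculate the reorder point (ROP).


Formula: ROP = (Daily Demand * Lead Time) + Safety Stock
Demand during lead time = 24 * 9 = 216 units
ROP = 216 + 153 = 369 units

369 units


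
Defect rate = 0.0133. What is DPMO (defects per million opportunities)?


DPMO = defect_rate * 1000000 = 0.0133 * 1000000

13300


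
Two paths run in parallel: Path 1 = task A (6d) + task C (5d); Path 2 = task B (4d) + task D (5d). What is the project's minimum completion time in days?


Path 1 = 6 + 5 = 11 days
Path 2 = 4 + 5 = 9 days
Duration = max(11, 9) = 11 days

11 days


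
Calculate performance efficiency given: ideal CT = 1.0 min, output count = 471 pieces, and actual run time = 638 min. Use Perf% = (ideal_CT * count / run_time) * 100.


Formula: Performance = (Ideal CT * Total Count) / Run Time * 100
Ideal output time = 1.0 * 471 = 471.0 min
Performance = 471.0 / 638 * 100 = 73.8%

73.8%


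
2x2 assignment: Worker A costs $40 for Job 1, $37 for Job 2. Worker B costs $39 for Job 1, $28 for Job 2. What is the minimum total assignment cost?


Option 1: A->1 + B->2 = $40 + $28 = $68
Option 2: A->2 + B->1 = $37 + $39 = $76
Min cost = min($68, $76) = $68

$68


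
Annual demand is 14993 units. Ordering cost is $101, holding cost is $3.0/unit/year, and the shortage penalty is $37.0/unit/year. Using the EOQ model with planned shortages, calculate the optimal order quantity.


Formula: EOQ* = sqrt(2DS/H) * sqrt((H+P)/P)
Base EOQ = sqrt(2*14993*101/3.0) = 1004.75 units
Correction = sqrt((3.0+37.0)/37.0) = 1.03975
EOQ* = 1004.75 * 1.03975 = 1044.7 units

1044.7 units


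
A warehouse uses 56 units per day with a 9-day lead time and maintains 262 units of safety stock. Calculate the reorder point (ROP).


Formula: ROP = (Daily Demand * Lead Time) + Safety Stock
Demand during lead time = 56 * 9 = 504 units
ROP = 504 + 262 = 766 units

766 units


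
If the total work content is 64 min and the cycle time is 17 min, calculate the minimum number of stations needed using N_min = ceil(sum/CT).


Formula: N_min = ceil(Sum of Task Times / Cycle Time)
N_min = ceil(64 min / 17 min) = ceil(3.7647)
N_min = 4 stations

4


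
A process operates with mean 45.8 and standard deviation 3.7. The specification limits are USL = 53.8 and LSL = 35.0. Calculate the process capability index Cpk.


Cpu = (53.8 - 45.8) / (3 * 3.7) = 0.72
Cpl = (45.8 - 35.0) / (3 * 3.7) = 0.97
Cpk = min(0.72, 0.97) = 0.72

0.72
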